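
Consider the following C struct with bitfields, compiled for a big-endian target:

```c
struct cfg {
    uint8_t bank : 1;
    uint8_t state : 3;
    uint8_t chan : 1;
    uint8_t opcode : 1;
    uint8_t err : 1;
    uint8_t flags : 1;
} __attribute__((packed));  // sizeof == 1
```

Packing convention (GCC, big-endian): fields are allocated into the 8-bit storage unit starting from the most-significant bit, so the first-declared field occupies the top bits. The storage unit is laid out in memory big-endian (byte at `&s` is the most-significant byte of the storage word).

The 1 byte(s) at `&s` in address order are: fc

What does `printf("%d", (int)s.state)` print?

7

[0]=0xfc (big-endian) → word 0xfc
bank [7+:1] = (word>>7) & 0x1 = 1
state [4+:3] = (word>>4) & 0x7 = 7  ←
chan [3+:1] = (word>>3) & 0x1 = 1
opcode [2+:1] = (word>>2) & 0x1 = 1
err [1+:1] = (word>>1) & 0x1 = 0
flags [0+:1] = (word>>0) & 0x1 = 0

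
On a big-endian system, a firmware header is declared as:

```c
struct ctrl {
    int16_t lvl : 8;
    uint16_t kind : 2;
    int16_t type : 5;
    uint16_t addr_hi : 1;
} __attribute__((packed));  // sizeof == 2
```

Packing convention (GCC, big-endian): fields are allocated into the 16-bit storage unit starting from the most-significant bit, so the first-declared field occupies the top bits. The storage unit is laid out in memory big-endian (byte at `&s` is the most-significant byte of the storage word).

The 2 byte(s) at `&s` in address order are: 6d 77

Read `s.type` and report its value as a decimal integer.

-5

[0]=0x6d [1]=0x77 (big-endian) → word 0x6d77
lvl:8 @ bit 8 → (0x6d77>>8)&0xff = 0x6d
kind:2 @ bit 6 → (0x6d77>>6)&0x3 = 0x1
type:5 @ bit 1 → (0x6d77>>1)&0x1f = 0x1b  ←
addr_hi:1 @ bit 0 → (0x6d77>>0)&0x1 = 0x1
type signed 5b, MSB=1: 27 - 32 = -5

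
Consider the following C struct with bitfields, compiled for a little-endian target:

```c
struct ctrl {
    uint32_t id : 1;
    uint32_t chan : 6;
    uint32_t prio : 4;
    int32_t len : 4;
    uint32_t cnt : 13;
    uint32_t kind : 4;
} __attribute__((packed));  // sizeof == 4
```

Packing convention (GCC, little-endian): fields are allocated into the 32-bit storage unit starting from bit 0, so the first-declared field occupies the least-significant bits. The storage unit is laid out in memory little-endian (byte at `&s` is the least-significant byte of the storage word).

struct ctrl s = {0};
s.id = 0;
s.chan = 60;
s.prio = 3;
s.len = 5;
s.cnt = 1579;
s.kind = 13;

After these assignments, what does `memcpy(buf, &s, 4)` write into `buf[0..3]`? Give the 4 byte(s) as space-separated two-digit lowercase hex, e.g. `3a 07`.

id (1b) val=0 bits=0x0 at bit 0: 0x00000000
chan (6b) val=60 bits=0x3c at bit 1: 0x00000078
prio (4b) val=3 bits=0x3 at bit 7: 0x000001f8
len (4b) val=5 bits=0x5 at bit 11: 0x000029f8
cnt (13b) val=1579 bits=0x62b at bit 15: 0x0315a9f8
kind (4b) val=13 bits=0xd at bit 28: 0xd315a9f8
word = 0xd315a9f8 → little-endian bytes:
  [0]=0xf8  [1]=0xa9  [2]=0x15  [3]=0xd3

f8 a9 15 d3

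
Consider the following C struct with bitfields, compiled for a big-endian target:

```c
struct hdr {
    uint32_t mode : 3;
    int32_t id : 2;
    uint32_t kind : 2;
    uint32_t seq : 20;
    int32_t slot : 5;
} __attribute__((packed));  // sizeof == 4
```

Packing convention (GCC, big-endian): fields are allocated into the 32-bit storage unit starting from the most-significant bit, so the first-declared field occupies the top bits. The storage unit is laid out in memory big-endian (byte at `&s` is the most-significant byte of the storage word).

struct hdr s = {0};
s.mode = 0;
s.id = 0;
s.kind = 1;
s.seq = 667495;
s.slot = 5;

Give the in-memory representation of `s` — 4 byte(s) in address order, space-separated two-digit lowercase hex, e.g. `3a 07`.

03 45 ec e5

mode (3b) val=0 bits=0x0 at bit 29: 0x00000000
id (2b) val=0 bits=0x0 at bit 27: 0x00000000
kind (2b) val=1 bits=0x1 at bit 25: 0x02000000
seq (20b) val=667495 bits=0xa2f67 at bit 5: 0x0345ece0
slot (5b) val=5 bits=0x5 at bit 0: 0x0345ece5
word = 0x0345ece5 → big-endian bytes:
  [0]=0x03  [1]=0x45  [2]=0xec  [3]=0xe5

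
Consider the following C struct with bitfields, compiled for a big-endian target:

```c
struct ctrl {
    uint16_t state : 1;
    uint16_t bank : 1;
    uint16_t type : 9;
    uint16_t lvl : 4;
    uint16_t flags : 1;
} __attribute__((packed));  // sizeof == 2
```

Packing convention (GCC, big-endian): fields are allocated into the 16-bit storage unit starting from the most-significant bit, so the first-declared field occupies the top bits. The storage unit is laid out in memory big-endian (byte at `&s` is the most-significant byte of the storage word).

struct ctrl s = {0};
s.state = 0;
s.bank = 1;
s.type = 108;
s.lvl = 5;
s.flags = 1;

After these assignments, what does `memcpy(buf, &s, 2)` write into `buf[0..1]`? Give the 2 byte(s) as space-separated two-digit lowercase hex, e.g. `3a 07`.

4d 8b

state:1 = 0 → 0x0 << 15 → word 0x0000
bank:1 = 1 → 0x1 << 14 → word 0x4000
type:9 = 108 → 0x6c << 5 → word 0x4d80
lvl:4 = 5 → 0x5 << 1 → word 0x4d8a
flags:1 = 1 → 0x1 << 0 → word 0x4d8b
word = 0x4d8b → big-endian bytes:
  [0]=0x4d  [1]=0x8b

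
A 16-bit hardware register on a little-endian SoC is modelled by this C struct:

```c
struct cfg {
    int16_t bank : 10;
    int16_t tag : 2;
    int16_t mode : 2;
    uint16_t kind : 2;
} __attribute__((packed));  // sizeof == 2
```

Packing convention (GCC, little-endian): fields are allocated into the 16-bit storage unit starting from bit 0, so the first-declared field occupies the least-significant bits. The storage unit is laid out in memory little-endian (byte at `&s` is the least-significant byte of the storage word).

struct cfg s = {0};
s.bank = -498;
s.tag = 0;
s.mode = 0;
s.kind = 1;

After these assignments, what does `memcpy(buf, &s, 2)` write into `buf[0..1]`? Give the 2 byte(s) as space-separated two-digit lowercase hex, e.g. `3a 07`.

0e 42

bank:10 = -498 → 0x20e << 0 → word 0x020e
tag:2 = 0 → 0x0 << 10 → word 0x020e
mode:2 = 0 → 0x0 << 12 → word 0x020e
kind:2 = 1 → 0x1 << 14 → word 0x420e
word = 0x420e → little-endian bytes:
  [0]=0x0e  [1]=0x42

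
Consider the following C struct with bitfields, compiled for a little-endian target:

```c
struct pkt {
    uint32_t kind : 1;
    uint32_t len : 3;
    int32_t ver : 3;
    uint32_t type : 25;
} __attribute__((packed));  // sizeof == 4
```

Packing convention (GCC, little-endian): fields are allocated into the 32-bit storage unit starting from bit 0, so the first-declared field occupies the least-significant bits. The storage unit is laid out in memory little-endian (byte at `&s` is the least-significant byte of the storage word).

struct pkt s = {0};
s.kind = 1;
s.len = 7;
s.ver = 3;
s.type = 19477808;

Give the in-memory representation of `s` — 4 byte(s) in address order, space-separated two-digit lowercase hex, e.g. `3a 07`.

kind:1 = 1 → 0x1 << 0 → word 0x00000001
len:3 = 7 → 0x7 << 1 → word 0x0000000f
ver:3 = 3 → 0x3 << 4 → word 0x0000003f
type:25 = 19477808 → 0x1293530 << 7 → word 0x949a983f
word = 0x949a983f → little-endian bytes:
  [0]=0x3f  [1]=0x98  [2]=0x9a  [3]=0x94

3f 98 9a 94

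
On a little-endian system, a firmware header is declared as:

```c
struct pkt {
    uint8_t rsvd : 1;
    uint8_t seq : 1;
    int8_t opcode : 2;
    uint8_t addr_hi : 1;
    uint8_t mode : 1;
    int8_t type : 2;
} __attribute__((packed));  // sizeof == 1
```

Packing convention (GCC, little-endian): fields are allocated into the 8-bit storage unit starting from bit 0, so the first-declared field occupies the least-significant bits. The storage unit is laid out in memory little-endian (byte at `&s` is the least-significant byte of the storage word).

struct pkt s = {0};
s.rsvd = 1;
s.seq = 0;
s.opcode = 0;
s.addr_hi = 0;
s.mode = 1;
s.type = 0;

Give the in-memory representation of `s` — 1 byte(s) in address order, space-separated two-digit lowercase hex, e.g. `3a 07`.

[0+:1] rsvd=1 & 0x1 = 0x1; word=0x01
[1+:1] seq=0 & 0x1 = 0x0; word=0x01
[2+:2] opcode=0 & 0x3 = 0x0; word=0x01
[4+:1] addr_hi=0 & 0x1 = 0x0; word=0x01
[5+:1] mode=1 & 0x1 = 0x1; word=0x21
[6+:2] type=0 & 0x3 = 0x0; word=0x21
word = 0x21 → little-endian bytes:
  [0]=0x21

21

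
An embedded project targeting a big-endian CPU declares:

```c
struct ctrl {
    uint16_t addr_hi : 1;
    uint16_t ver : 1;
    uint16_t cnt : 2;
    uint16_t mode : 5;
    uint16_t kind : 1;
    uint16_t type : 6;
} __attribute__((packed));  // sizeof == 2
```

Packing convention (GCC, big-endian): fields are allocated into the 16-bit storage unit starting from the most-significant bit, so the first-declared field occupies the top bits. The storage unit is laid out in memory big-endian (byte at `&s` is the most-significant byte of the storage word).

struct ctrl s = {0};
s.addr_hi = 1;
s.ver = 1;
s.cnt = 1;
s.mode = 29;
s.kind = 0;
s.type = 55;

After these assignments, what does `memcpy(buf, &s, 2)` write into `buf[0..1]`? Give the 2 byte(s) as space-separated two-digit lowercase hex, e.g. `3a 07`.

[15+:1] addr_hi=1 & 0x1 = 0x1; word=0x8000
[14+:1] ver=1 & 0x1 = 0x1; word=0xc000
[12+:2] cnt=1 & 0x3 = 0x1; word=0xd000
[7+:5] mode=29 & 0x1f = 0x1d; word=0xde80
[6+:1] kind=0 & 0x1 = 0x0; word=0xde80
[0+:6] type=55 & 0x3f = 0x37; word=0xdeb7
word = 0xdeb7 → big-endian bytes:
  [0]=0xde  [1]=0xb7

de b7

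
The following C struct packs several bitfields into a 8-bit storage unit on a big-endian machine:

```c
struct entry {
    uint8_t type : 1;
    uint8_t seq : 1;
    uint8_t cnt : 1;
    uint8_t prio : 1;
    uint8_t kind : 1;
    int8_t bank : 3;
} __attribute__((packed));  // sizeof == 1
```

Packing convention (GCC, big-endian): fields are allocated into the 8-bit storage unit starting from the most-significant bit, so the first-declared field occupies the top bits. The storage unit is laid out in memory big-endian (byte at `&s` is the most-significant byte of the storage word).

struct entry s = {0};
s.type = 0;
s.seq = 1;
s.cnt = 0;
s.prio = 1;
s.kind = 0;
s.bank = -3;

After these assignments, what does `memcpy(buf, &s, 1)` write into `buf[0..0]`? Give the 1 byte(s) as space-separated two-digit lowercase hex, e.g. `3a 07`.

55

type (1b) val=0 bits=0x0 at bit 7: 0x00
seq (1b) val=1 bits=0x1 at bit 6: 0x40
cnt (1b) val=0 bits=0x0 at bit 5: 0x40
prio (1b) val=1 bits=0x1 at bit 4: 0x50
kind (1b) val=0 bits=0x0 at bit 3: 0x50
bank (3b) val=-3 bits=0x5 at bit 0: 0x55
word = 0x55 → big-endian bytes:
  [0]=0x55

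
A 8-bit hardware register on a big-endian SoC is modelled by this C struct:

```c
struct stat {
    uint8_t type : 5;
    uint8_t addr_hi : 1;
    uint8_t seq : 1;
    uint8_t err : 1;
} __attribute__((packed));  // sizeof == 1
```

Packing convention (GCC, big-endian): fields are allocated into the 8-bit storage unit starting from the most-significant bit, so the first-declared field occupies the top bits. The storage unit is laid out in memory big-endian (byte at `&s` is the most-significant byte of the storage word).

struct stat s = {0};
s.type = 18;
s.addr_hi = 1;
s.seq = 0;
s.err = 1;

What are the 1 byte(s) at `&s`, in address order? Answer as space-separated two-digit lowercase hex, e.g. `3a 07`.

[3+:5] type=18 & 0x1f = 0x12; word=0x90
[2+:1] addr_hi=1 & 0x1 = 0x1; word=0x94
[1+:1] seq=0 & 0x1 = 0x0; word=0x94
[0+:1] err=1 & 0x1 = 0x1; word=0x95
word = 0x95 → big-endian bytes:
  [0]=0x95

95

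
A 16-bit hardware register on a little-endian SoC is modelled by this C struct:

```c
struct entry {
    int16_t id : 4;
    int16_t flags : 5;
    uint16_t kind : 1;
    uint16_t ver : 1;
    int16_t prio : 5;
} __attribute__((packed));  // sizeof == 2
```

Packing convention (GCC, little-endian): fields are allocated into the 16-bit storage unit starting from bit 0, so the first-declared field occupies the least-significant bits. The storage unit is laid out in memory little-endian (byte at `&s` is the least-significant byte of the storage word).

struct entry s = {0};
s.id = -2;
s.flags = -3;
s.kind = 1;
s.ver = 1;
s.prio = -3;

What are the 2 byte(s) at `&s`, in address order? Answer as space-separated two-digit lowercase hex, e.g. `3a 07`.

de ef

id (4b) val=-2 bits=0xe at bit 0: 0x000e
flags (5b) val=-3 bits=0x1d at bit 4: 0x01de
kind (1b) val=1 bits=0x1 at bit 9: 0x03de
ver (1b) val=1 bits=0x1 at bit 10: 0x07de
prio (5b) val=-3 bits=0x1d at bit 11: 0xefde
word = 0xefde → little-endian bytes:
  [0]=0xde  [1]=0xef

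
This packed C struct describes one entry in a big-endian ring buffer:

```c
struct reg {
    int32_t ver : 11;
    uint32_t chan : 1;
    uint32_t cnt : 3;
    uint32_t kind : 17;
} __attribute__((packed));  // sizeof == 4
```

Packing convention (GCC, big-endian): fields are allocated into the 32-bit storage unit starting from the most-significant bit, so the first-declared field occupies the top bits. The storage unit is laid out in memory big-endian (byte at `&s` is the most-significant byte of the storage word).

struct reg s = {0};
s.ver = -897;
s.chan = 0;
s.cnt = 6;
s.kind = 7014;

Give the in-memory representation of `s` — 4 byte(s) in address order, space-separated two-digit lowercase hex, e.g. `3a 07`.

8f ec 1b 66

ver:11 = -897 → 0x47f << 21 → word 0x8fe00000
chan:1 = 0 → 0x0 << 20 → word 0x8fe00000
cnt:3 = 6 → 0x6 << 17 → word 0x8fec0000
kind:17 = 7014 → 0x1b66 << 0 → word 0x8fec1b66
word = 0x8fec1b66 → big-endian bytes:
  [0]=0x8f  [1]=0xec  [2]=0x1b  [3]=0x66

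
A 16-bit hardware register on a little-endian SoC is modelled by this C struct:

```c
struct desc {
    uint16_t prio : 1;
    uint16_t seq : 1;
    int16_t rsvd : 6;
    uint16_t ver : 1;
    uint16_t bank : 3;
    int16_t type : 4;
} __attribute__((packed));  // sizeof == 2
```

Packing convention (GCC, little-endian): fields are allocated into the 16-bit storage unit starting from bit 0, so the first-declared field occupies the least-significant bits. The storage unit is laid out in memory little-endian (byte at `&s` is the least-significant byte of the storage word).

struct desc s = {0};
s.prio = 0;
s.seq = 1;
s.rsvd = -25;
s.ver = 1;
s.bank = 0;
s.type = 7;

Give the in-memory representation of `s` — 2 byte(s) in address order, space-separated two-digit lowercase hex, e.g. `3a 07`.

prio:1 = 0 → 0x0 << 0 → word 0x0000
seq:1 = 1 → 0x1 << 1 → word 0x0002
rsvd:6 = -25 → 0x27 << 2 → word 0x009e
ver:1 = 1 → 0x1 << 8 → word 0x019e
bank:3 = 0 → 0x0 << 9 → word 0x019e
type:4 = 7 → 0x7 << 12 → word 0x719e
word = 0x719e → little-endian bytes:
  [0]=0x9e  [1]=0x71

9e 71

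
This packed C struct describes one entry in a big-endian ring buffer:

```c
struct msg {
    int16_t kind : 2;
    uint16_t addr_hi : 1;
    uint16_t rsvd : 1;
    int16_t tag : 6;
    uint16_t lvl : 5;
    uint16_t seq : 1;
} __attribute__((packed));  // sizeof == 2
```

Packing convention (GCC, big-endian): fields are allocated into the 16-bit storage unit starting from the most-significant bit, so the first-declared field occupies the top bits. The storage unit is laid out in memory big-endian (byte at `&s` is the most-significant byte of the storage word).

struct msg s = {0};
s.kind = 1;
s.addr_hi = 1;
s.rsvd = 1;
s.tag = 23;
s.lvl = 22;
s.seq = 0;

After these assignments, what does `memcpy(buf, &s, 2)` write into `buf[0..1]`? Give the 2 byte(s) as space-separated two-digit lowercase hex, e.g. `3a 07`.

kind:2 = 1 → 0x1 << 14 → word 0x4000
addr_hi:1 = 1 → 0x1 << 13 → word 0x6000
rsvd:1 = 1 → 0x1 << 12 → word 0x7000
tag:6 = 23 → 0x17 << 6 → word 0x75c0
lvl:5 = 22 → 0x16 << 1 → word 0x75ec
seq:1 = 0 → 0x0 << 0 → word 0x75ec
word = 0x75ec → big-endian bytes:
  [0]=0x75  [1]=0xec

75 ec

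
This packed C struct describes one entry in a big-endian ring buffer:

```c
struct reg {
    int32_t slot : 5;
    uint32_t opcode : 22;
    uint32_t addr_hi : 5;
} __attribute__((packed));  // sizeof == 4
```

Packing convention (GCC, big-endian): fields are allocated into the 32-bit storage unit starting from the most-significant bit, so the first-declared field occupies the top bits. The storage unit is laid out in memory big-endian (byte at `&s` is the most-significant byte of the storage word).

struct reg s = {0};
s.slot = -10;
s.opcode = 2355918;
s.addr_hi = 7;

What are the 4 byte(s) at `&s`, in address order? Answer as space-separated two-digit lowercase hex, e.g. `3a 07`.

slot (5b) val=-10 bits=0x16 at bit 27: 0xb0000000
opcode (22b) val=2355918 bits=0x23f2ce at bit 5: 0xb47e59c0
addr_hi (5b) val=7 bits=0x7 at bit 0: 0xb47e59c7
word = 0xb47e59c7 → big-endian bytes:
  [0]=0xb4  [1]=0x7e  [2]=0x59  [3]=0xc7

b4 7e 59 c7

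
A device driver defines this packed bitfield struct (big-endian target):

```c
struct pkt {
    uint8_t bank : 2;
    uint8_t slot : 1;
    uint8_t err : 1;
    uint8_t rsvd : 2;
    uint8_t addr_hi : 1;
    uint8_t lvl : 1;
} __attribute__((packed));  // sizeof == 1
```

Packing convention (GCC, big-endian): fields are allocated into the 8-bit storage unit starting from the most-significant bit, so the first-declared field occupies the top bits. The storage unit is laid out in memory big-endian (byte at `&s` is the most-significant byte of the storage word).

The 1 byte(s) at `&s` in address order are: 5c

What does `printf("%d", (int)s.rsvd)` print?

[0]=0x5c (big-endian) → word 0x5c
bank [6+:2] = (word>>6) & 0x3 = 1
slot [5+:1] = (word>>5) & 0x1 = 0
err [4+:1] = (word>>4) & 0x1 = 1
rsvd [2+:2] = (word>>2) & 0x3 = 3  ←
addr_hi [1+:1] = (word>>1) & 0x1 = 0
lvl [0+:1] = (word>>0) & 0x1 = 0

3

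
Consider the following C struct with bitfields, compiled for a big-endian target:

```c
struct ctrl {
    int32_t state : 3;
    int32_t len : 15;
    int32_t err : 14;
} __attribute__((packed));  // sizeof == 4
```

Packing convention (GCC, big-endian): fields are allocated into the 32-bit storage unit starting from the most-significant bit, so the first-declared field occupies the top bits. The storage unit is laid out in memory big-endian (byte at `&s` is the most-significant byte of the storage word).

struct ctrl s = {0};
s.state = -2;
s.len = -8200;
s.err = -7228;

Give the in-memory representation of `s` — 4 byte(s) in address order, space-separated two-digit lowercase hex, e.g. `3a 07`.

state:3 = -2 → 0x6 << 29 → word 0xc0000000
len:15 = -8200 → 0x5ff8 << 14 → word 0xd7fe0000
err:14 = -7228 → 0x23c4 << 0 → word 0xd7fe23c4
word = 0xd7fe23c4 → big-endian bytes:
  [0]=0xd7  [1]=0xfe  [2]=0x23  [3]=0xc4

d7 fe 23 c4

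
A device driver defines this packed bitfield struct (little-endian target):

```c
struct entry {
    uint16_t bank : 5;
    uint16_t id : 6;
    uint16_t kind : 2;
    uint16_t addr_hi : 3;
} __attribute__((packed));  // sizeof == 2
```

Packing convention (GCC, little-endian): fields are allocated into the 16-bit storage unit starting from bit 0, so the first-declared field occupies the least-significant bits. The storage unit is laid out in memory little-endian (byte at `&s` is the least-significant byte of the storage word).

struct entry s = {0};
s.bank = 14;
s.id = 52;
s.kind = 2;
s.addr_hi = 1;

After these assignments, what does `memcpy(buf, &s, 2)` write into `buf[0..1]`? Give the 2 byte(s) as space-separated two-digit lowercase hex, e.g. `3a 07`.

bank:5 = 14 → 0xe << 0 → word 0x000e
id:6 = 52 → 0x34 << 5 → word 0x068e
kind:2 = 2 → 0x2 << 11 → word 0x168e
addr_hi:3 = 1 → 0x1 << 13 → word 0x368e
word = 0x368e → little-endian bytes:
  [0]=0x8e  [1]=0x36

8e 36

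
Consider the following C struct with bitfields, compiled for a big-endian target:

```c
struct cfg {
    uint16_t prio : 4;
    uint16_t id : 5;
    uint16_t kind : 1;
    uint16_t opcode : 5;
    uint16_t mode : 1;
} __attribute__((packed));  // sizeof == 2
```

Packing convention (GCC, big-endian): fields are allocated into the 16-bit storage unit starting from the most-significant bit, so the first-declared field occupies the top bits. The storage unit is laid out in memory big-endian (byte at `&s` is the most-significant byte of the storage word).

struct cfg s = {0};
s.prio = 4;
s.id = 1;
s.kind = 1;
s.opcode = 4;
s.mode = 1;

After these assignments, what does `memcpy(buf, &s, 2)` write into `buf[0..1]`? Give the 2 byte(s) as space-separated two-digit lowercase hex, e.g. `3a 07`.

40 c9

prio (4b) val=4 bits=0x4 at bit 12: 0x4000
id (5b) val=1 bits=0x1 at bit 7: 0x4080
kind (1b) val=1 bits=0x1 at bit 6: 0x40c0
opcode (5b) val=4 bits=0x4 at bit 1: 0x40c8
mode (1b) val=1 bits=0x1 at bit 0: 0x40c9
word = 0x40c9 → big-endian bytes:
  [0]=0x40  [1]=0xc9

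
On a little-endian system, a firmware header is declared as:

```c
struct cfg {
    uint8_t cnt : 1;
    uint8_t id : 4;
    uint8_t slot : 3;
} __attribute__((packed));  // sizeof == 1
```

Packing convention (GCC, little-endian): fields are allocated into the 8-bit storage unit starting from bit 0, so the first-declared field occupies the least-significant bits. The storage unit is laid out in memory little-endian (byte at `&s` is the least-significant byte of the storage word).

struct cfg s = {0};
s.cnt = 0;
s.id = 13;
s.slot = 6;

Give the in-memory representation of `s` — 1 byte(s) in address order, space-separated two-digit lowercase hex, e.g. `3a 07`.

da

[0+:1] cnt=0 & 0x1 = 0x0; word=0x00
[1+:4] id=13 & 0xf = 0xd; word=0x1a
[5+:3] slot=6 & 0x7 = 0x6; word=0xda
word = 0xda → little-endian bytes:
  [0]=0xda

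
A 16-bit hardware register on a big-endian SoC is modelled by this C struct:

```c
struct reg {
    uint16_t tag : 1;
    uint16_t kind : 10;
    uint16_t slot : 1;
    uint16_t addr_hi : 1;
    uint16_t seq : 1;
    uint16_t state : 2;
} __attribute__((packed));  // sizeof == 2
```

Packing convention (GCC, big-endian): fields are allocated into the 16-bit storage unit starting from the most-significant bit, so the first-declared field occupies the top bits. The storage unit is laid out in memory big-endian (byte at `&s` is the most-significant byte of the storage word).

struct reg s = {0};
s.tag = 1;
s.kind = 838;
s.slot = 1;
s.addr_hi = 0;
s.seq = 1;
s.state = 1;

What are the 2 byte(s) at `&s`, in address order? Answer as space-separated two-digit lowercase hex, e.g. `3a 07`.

e8 d5

tag (1b) val=1 bits=0x1 at bit 15: 0x8000
kind (10b) val=838 bits=0x346 at bit 5: 0xe8c0
slot (1b) val=1 bits=0x1 at bit 4: 0xe8d0
addr_hi (1b) val=0 bits=0x0 at bit 3: 0xe8d0
seq (1b) val=1 bits=0x1 at bit 2: 0xe8d4
state (2b) val=1 bits=0x1 at bit 0: 0xe8d5
word = 0xe8d5 → big-endian bytes:
  [0]=0xe8  [1]=0xd5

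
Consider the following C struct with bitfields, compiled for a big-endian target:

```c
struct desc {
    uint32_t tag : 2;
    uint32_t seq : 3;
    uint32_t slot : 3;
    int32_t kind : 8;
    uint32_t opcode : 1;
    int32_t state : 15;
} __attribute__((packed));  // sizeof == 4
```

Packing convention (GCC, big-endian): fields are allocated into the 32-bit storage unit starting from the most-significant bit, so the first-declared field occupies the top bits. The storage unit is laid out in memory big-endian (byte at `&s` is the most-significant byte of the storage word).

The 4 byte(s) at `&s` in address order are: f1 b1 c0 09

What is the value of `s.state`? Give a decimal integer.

[0]=0xf1 [1]=0xb1 [2]=0xc0 [3]=0x09 (big-endian) → word 0xf1b1c009
tag:2 @ bit 30 → (0xf1b1c009>>30)&0x3 = 0x3
seq:3 @ bit 27 → (0xf1b1c009>>27)&0x7 = 0x6
slot:3 @ bit 24 → (0xf1b1c009>>24)&0x7 = 0x1
kind:8 @ bit 16 → (0xf1b1c009>>16)&0xff = 0xb1
opcode:1 @ bit 15 → (0xf1b1c009>>15)&0x1 = 0x1
state:15 @ bit 0 → (0xf1b1c009>>0)&0x7fff = 0x4009  ←
state signed 15b, MSB=1: 16393 - 32768 = -16375

-16375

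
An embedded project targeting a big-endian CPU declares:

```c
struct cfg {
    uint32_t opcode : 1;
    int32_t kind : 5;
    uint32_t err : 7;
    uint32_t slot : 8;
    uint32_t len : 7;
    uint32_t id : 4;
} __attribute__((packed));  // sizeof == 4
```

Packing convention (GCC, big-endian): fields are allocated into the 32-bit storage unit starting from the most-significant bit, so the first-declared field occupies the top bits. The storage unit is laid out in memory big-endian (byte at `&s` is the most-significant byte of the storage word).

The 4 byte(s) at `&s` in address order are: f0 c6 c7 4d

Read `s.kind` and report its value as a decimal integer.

-4

[0]=0xf0 [1]=0xc6 [2]=0xc7 [3]=0x4d (big-endian) → word 0xf0c6c74d
opcode:1 @ bit 31 → (0xf0c6c74d>>31)&0x1 = 0x1
kind:5 @ bit 26 → (0xf0c6c74d>>26)&0x1f = 0x1c  ←
err:7 @ bit 19 → (0xf0c6c74d>>19)&0x7f = 0x18
slot:8 @ bit 11 → (0xf0c6c74d>>11)&0xff = 0xd8
len:7 @ bit 4 → (0xf0c6c74d>>4)&0x7f = 0x74
id:4 @ bit 0 → (0xf0c6c74d>>0)&0xf = 0xd
kind signed 5b, MSB=1: 28 - 32 = -4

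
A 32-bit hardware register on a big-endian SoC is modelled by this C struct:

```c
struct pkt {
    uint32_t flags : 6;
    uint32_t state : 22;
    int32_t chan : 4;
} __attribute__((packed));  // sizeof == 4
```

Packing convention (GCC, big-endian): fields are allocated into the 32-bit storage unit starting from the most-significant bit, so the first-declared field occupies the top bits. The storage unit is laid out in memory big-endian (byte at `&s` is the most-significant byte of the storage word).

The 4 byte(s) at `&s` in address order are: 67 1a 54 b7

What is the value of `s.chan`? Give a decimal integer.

7

[0]=0x67 [1]=0x1a [2]=0x54 [3]=0xb7 (big-endian) → word 0x671a54b7
flags [26+:6] = (word>>26) & 0x3f = 25
state [4+:22] = (word>>4) & 0x3fffff = 3253579
chan [0+:4] = (word>>0) & 0xf = 7  ←
chan signed 4b, MSB=0: value = 7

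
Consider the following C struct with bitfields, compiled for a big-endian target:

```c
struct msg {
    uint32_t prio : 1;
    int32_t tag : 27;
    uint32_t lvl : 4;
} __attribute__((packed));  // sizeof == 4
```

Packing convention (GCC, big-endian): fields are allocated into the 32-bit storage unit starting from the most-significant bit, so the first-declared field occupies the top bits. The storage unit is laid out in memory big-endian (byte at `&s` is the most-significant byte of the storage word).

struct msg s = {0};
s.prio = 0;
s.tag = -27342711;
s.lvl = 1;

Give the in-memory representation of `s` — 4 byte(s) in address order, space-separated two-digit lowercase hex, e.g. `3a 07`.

65 ec 88 91

[31+:1] prio=0 & 0x1 = 0x0; word=0x00000000
[4+:27] tag=-27342711 & 0x7ffffff = 0x65ec889; word=0x65ec8890
[0+:4] lvl=1 & 0xf = 0x1; word=0x65ec8891
word = 0x65ec8891 → big-endian bytes:
  [0]=0x65  [1]=0xec  [2]=0x88  [3]=0x91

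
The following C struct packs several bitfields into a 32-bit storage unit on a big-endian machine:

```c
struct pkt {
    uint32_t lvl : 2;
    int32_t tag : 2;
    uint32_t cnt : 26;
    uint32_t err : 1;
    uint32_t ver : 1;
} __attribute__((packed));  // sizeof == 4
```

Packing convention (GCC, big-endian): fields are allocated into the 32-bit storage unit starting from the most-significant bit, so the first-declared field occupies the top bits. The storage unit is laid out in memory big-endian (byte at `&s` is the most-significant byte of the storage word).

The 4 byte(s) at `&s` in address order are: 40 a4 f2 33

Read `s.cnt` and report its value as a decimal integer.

[0]=0x40 [1]=0xa4 [2]=0xf2 [3]=0x33 (big-endian) → word 0x40a4f233
lvl [30+:2] = (word>>30) & 0x3 = 1
tag [28+:2] = (word>>28) & 0x3 = 0
cnt [2+:26] = (word>>2) & 0x3ffffff = 2702476  ←
err [1+:1] = (word>>1) & 0x1 = 1
ver [0+:1] = (word>>0) & 0x1 = 1

2702476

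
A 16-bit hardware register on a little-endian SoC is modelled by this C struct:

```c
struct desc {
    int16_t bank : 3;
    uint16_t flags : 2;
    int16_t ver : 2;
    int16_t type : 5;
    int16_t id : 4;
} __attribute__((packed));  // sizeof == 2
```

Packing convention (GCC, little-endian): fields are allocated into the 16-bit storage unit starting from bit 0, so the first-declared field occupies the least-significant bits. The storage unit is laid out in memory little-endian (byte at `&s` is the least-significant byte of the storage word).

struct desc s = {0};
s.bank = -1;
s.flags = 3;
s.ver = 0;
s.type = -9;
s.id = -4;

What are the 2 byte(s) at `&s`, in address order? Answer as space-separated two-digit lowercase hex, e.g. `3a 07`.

9f cb

[0+:3] bank=-1 & 0x7 = 0x7; word=0x0007
[3+:2] flags=3 & 0x3 = 0x3; word=0x001f
[5+:2] ver=0 & 0x3 = 0x0; word=0x001f
[7+:5] type=-9 & 0x1f = 0x17; word=0x0b9f
[12+:4] id=-4 & 0xf = 0xc; word=0xcb9f
word = 0xcb9f → little-endian bytes:
  [0]=0x9f  [1]=0xcb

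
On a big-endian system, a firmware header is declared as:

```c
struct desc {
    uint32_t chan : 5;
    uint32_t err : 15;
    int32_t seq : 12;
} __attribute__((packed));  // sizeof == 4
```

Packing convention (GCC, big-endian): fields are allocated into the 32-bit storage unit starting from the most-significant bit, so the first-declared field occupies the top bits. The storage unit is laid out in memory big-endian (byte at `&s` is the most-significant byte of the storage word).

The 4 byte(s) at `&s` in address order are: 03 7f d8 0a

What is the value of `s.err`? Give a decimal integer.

[0]=0x03 [1]=0x7f [2]=0xd8 [3]=0x0a (big-endian) → word 0x037fd80a
chan:5 @ bit 27 → (0x037fd80a>>27)&0x1f = 0x0
err:15 @ bit 12 → (0x037fd80a>>12)&0x7fff = 0x37fd  ←
seq:12 @ bit 0 → (0x037fd80a>>0)&0xfff = 0x80a

14333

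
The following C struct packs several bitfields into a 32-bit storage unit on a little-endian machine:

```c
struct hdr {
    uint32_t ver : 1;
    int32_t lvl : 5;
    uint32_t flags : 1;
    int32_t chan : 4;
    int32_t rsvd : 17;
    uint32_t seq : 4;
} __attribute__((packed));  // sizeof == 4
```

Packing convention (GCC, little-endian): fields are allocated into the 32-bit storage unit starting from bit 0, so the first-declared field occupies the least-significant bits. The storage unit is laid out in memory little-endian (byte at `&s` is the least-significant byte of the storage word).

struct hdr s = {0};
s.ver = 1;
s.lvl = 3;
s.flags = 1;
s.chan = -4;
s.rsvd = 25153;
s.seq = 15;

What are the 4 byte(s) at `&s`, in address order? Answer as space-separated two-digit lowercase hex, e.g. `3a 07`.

ver (1b) val=1 bits=0x1 at bit 0: 0x00000001
lvl (5b) val=3 bits=0x3 at bit 1: 0x00000007
flags (1b) val=1 bits=0x1 at bit 6: 0x00000047
chan (4b) val=-4 bits=0xc at bit 7: 0x00000647
rsvd (17b) val=25153 bits=0x6241 at bit 11: 0x03120e47
seq (4b) val=15 bits=0xf at bit 28: 0xf3120e47
word = 0xf3120e47 → little-endian bytes:
  [0]=0x47  [1]=0x0e  [2]=0x12  [3]=0xf3

47 0e 12 f3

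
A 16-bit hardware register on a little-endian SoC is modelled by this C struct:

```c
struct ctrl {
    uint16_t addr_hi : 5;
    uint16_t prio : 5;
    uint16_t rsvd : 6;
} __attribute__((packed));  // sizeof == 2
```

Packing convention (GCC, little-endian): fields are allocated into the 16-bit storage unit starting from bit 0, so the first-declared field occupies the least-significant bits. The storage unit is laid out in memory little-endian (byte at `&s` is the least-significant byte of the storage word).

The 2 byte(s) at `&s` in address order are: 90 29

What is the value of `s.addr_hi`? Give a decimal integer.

16

[0]=0x90 [1]=0x29 (little-endian) → word 0x2990
addr_hi:5 @ bit 0 → (0x2990>>0)&0x1f = 0x10  ←
prio:5 @ bit 5 → (0x2990>>5)&0x1f = 0xc
rsvd:6 @ bit 10 → (0x2990>>10)&0x3f = 0xa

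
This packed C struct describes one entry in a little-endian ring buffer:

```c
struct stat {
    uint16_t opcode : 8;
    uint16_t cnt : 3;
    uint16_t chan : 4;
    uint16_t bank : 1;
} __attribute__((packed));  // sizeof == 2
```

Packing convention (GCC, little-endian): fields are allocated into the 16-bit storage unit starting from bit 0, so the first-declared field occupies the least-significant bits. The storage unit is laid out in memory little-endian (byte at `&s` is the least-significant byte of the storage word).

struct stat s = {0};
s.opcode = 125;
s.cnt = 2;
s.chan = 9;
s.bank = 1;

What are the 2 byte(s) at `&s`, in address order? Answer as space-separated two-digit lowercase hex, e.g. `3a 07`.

7d ca

opcode (8b) val=125 bits=0x7d at bit 0: 0x007d
cnt (3b) val=2 bits=0x2 at bit 8: 0x027d
chan (4b) val=9 bits=0x9 at bit 11: 0x4a7d
bank (1b) val=1 bits=0x1 at bit 15: 0xca7d
word = 0xca7d → little-endian bytes:
  [0]=0x7d  [1]=0xca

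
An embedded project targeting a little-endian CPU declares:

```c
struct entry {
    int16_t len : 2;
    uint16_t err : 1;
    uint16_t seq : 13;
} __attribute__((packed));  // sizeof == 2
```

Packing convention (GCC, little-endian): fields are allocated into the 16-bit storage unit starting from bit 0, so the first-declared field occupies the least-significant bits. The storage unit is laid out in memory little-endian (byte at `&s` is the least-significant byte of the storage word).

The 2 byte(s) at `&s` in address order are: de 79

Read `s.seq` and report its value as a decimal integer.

3899

[0]=0xde [1]=0x79 (little-endian) → word 0x79de
len:2 @ bit 0 → (0x79de>>0)&0x3 = 0x2
err:1 @ bit 2 → (0x79de>>2)&0x1 = 0x1
seq:13 @ bit 3 → (0x79de>>3)&0x1fff = 0xf3b  ←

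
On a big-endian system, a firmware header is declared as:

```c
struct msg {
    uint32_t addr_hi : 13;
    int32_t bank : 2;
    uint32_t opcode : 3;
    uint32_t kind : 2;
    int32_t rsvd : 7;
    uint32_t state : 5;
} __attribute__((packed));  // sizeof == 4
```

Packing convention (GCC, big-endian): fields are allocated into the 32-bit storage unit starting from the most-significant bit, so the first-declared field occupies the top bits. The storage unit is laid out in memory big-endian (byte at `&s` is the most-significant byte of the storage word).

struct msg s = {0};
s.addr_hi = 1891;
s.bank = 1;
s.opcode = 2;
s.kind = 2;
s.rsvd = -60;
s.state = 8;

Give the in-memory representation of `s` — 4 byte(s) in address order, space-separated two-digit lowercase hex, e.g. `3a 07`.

3b 1a a8 88

addr_hi (13b) val=1891 bits=0x763 at bit 19: 0x3b180000
bank (2b) val=1 bits=0x1 at bit 17: 0x3b1a0000
opcode (3b) val=2 bits=0x2 at bit 14: 0x3b1a8000
kind (2b) val=2 bits=0x2 at bit 12: 0x3b1aa000
rsvd (7b) val=-60 bits=0x44 at bit 5: 0x3b1aa880
state (5b) val=8 bits=0x8 at bit 0: 0x3b1aa888
word = 0x3b1aa888 → big-endian bytes:
  [0]=0x3b  [1]=0x1a  [2]=0xa8  [3]=0x88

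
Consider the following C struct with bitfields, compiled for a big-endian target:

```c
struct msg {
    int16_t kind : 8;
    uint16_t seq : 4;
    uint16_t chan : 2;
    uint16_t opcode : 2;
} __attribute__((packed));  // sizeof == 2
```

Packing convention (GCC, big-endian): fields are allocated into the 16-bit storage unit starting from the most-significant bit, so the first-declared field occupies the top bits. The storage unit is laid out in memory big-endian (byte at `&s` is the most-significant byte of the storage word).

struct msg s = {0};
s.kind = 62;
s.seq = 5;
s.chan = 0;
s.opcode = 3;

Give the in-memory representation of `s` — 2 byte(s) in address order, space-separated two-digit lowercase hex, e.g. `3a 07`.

kind:8 = 62 → 0x3e << 8 → word 0x3e00
seq:4 = 5 → 0x5 << 4 → word 0x3e50
chan:2 = 0 → 0x0 << 2 → word 0x3e50
opcode:2 = 3 → 0x3 << 0 → word 0x3e53
word = 0x3e53 → big-endian bytes:
  [0]=0x3e  [1]=0x53

3e 53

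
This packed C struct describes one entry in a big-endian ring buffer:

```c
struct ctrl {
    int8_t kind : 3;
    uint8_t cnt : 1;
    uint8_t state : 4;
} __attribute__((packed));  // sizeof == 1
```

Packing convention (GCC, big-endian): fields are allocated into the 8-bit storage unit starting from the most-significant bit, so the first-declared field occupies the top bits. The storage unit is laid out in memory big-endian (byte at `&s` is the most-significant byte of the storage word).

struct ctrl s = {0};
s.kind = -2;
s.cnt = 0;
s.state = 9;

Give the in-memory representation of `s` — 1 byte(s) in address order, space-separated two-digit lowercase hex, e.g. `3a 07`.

c9

[5+:3] kind=-2 & 0x7 = 0x6; word=0xc0
[4+:1] cnt=0 & 0x1 = 0x0; word=0xc0
[0+:4] state=9 & 0xf = 0x9; word=0xc9
word = 0xc9 → big-endian bytes:
  [0]=0xc9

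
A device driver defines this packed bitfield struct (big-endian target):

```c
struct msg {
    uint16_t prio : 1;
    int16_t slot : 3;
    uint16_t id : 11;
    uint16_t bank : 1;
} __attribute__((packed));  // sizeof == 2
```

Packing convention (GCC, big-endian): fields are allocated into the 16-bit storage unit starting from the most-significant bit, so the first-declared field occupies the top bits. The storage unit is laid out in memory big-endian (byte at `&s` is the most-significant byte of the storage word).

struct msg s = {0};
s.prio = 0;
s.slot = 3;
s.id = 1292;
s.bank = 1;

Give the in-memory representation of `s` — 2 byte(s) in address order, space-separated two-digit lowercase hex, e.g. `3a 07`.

prio (1b) val=0 bits=0x0 at bit 15: 0x0000
slot (3b) val=3 bits=0x3 at bit 12: 0x3000
id (11b) val=1292 bits=0x50c at bit 1: 0x3a18
bank (1b) val=1 bits=0x1 at bit 0: 0x3a19
word = 0x3a19 → big-endian bytes:
  [0]=0x3a  [1]=0x19

3a 19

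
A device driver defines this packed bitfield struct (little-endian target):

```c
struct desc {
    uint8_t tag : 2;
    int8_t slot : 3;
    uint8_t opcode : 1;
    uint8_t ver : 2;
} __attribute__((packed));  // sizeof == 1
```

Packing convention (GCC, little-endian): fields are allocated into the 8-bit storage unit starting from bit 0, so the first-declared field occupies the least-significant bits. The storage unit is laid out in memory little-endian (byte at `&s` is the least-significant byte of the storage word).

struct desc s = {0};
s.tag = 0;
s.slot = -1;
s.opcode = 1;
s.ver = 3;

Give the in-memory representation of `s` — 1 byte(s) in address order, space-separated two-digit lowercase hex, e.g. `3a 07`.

fc

tag:2 = 0 → 0x0 << 0 → word 0x00
slot:3 = -1 → 0x7 << 2 → word 0x1c
opcode:1 = 1 → 0x1 << 5 → word 0x3c
ver:2 = 3 → 0x3 << 6 → word 0xfc
word = 0xfc → little-endian bytes:
  [0]=0xfc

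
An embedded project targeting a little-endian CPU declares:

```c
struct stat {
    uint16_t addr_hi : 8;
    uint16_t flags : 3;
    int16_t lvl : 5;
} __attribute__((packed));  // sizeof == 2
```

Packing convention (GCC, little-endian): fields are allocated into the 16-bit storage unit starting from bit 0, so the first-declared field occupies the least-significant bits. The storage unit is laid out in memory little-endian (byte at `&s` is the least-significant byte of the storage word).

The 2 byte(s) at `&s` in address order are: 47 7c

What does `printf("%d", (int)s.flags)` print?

4

[0]=0x47 [1]=0x7c (little-endian) → word 0x7c47
addr_hi:8 @ bit 0 → (0x7c47>>0)&0xff = 0x47
flags:3 @ bit 8 → (0x7c47>>8)&0x7 = 0x4  ←
lvl:5 @ bit 11 → (0x7c47>>11)&0x1f = 0xf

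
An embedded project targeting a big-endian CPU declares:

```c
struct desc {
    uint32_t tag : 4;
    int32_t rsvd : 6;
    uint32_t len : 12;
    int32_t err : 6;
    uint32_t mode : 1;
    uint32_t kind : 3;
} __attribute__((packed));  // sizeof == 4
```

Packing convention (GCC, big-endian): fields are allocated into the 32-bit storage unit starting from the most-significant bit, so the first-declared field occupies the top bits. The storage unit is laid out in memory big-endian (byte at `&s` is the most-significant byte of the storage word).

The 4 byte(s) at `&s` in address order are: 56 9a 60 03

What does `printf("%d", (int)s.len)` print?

1688

[0]=0x56 [1]=0x9a [2]=0x60 [3]=0x03 (big-endian) → word 0x569a6003
tag:4 @ bit 28 → (0x569a6003>>28)&0xf = 0x5
rsvd:6 @ bit 22 → (0x569a6003>>22)&0x3f = 0x1a
len:12 @ bit 10 → (0x569a6003>>10)&0xfff = 0x698  ←
err:6 @ bit 4 → (0x569a6003>>4)&0x3f = 0x0
mode:1 @ bit 3 → (0x569a6003>>3)&0x1 = 0x0
kind:3 @ bit 0 → (0x569a6003>>0)&0x7 = 0x3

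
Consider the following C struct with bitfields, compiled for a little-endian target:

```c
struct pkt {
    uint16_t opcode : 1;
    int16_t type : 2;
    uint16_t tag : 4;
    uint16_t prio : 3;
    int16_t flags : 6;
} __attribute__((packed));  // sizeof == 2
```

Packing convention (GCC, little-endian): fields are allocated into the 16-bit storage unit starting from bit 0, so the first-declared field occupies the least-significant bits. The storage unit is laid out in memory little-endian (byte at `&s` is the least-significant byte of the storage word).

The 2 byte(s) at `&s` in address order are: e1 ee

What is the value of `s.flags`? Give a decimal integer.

[0]=0xe1 [1]=0xee (little-endian) → word 0xeee1
opcode:1 @ bit 0 → (0xeee1>>0)&0x1 = 0x1
type:2 @ bit 1 → (0xeee1>>1)&0x3 = 0x0
tag:4 @ bit 3 → (0xeee1>>3)&0xf = 0xc
prio:3 @ bit 7 → (0xeee1>>7)&0x7 = 0x5
flags:6 @ bit 10 → (0xeee1>>10)&0x3f = 0x3b  ←
flags signed 6b, MSB=1: 59 - 64 = -5

-5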